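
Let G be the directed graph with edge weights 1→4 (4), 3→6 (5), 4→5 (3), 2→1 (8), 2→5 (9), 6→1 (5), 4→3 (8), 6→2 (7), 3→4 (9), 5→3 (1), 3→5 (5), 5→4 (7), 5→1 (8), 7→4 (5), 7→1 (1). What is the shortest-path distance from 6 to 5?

12

A few of the 6→5 routes:
6-2-1-4-5: 7 + 8 + 4 + 3 = 22
6-2-5: 7 + 9 = 16
6-1-4-3-5: 5 + 4 + 8 + 5 = 22
6-1-4-5: 5 + 4 + 3 = 12
Best route has total 12.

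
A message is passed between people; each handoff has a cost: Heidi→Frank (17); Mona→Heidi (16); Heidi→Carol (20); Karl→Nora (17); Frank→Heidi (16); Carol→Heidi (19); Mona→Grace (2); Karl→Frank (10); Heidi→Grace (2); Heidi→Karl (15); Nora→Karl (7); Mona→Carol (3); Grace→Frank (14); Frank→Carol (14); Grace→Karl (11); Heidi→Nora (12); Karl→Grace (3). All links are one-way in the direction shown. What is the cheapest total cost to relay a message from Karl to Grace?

3

Paths from Karl to Grace:
Karl -> Frank -> Carol -> Heidi -> Grace: 10 + 14 + 19 + 2 = 45
Karl -> Grace: 3
Karl -> Frank -> Heidi -> Grace: 10 + 16 + 2 = 28
The minimum is 3.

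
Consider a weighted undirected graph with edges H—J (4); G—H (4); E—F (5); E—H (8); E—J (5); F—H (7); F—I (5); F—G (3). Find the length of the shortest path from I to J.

15

Some routes from I to J:
I→F→E→J: 5 + 5 + 5 = 15
I→F→G→H→J: 5 + 3 + 4 + 4 = 16
I→F→H→E→J: 5 + 7 + 8 + 5 = 25
I→F→E→H→J: 5 + 5 + 8 + 4 = 22
I→F→H→J: 5 + 7 + 4 = 16
Shortest: 15.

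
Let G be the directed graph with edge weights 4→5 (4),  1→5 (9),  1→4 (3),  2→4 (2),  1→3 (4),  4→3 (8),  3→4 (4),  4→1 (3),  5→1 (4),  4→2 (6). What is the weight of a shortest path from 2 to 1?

Paths from 2 to 1:
2-4-5-1: 2 + 4 + 4 = 10
2-4-1: 2 + 3 = 5
The minimum is 5.

5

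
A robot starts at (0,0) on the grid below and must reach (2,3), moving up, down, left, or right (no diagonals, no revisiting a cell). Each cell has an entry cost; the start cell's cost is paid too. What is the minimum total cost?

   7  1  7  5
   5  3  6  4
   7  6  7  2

23

One optimal route is [0,0] → [0,1] → [1,1] → [1,2] → [1,3] → [2,3].
Its cost is 7 + 1 + 3 + 6 + 4 + 2 = 23.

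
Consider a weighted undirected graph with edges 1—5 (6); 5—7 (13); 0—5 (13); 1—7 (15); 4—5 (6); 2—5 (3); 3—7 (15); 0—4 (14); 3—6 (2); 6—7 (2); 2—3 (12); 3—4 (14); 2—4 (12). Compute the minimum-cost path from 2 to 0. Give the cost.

A few of the 2→0 routes:
2 → 5 → 4 → 0: 3 + 6 + 14 = 23
2 → 4 → 0: 12 + 14 = 26
2 → 5 → 0: 3 + 13 = 16
The minimum is 16.

16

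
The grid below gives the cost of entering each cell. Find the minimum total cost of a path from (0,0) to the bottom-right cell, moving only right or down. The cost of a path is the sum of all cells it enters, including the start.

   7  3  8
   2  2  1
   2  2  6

18

Take [0,0] [1,0] [1,1] [1,2] [2,2] for a total of 7 + 2 + 2 + 1 + 6 = 18.
(Top row then right column would cost 25.)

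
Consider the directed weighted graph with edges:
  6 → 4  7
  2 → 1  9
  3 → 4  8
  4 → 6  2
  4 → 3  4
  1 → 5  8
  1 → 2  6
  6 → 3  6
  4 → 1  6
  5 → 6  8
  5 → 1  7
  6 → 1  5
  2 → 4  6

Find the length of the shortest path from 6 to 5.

Candidate routes:
6-1-5: 5 + 8 = 13
6-4-1-5: 7 + 6 + 8 = 21
6-3-4-1-5: 6 + 8 + 6 + 8 = 28
The minimum is 13.

13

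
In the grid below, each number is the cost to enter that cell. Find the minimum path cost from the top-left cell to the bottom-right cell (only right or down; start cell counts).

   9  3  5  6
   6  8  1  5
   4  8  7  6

29

Take (0,0) -> (0,1) -> (0,2) -> (1,2) -> (1,3) -> (2,3) for a total of 9 + 3 + 5 + 1 + 5 + 6 = 29.
(Top row then right column would cost 34.)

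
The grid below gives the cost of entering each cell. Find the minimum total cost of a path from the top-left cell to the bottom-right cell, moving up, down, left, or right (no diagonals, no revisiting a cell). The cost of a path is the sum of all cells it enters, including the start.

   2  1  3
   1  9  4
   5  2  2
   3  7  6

18

One optimal route is [0,0] -> [0,1] -> [0,2] -> [1,2] -> [2,2] -> [3,2].
Its cost is 2 + 1 + 3 + 4 + 2 + 6 = 18.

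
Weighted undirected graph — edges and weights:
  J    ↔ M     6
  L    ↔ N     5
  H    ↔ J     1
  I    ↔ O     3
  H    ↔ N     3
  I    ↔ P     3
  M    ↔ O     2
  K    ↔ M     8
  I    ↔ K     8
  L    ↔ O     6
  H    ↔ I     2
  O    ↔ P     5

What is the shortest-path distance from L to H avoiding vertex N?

11

A few of the L→H routes:
L-O-P-I-H: 6 + 5 + 3 + 2 = 16
L-O-M-J-H: 6 + 2 + 6 + 1 = 15
L-O-I-H: 6 + 3 + 2 = 11
The minimum is 11.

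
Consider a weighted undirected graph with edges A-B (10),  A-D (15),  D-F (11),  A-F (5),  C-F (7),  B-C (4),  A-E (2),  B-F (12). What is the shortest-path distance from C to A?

12

Routes from C to A:
C - B - F - D - A: 4 + 12 + 11 + 15 = 42
C - F - B - A: 7 + 12 + 10 = 29
C - B - F - A: 4 + 12 + 5 = 21
C - F - A: 7 + 5 = 12
C - F - D - A: 7 + 11 + 15 = 33
C - B - A: 4 + 10 = 14
Best route has total 12.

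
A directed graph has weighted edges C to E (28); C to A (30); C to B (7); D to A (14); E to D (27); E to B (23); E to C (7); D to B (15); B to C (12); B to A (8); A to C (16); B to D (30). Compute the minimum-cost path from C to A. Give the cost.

15

Checking several routes:
C-E-D-A: 28 + 27 + 14 = 69
C-A: 30
C-B-A: 7 + 8 = 15
C-B-D-A: 7 + 30 + 14 = 51
C-E-B-A: 28 + 23 + 8 = 59
Best route has total 15.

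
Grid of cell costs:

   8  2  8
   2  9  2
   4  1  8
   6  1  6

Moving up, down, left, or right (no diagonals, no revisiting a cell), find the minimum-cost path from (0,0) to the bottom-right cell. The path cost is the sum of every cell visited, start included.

Cheapest: r0c0→r1c0→r2c0→r2c1→r3c1→r3c2
  8 + 2 + 4 + 1 + 1 + 6 = 22

22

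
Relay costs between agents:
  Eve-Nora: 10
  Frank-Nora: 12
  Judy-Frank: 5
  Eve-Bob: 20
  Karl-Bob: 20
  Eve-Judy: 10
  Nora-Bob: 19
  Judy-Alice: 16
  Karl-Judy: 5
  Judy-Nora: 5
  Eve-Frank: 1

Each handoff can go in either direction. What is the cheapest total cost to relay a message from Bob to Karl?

20

A few of the Bob→Karl routes:
Bob -> Karl: 20
Bob -> Nora -> Judy -> Karl: 19 + 5 + 5 = 29
Bob -> Eve -> Nora -> Judy -> Karl: 20 + 10 + 5 + 5 = 40
Bob -> Eve -> Judy -> Karl: 20 + 10 + 5 = 35
Bob -> Eve -> Frank -> Judy -> Karl: 20 + 1 + 5 + 5 = 31
The minimum is 20.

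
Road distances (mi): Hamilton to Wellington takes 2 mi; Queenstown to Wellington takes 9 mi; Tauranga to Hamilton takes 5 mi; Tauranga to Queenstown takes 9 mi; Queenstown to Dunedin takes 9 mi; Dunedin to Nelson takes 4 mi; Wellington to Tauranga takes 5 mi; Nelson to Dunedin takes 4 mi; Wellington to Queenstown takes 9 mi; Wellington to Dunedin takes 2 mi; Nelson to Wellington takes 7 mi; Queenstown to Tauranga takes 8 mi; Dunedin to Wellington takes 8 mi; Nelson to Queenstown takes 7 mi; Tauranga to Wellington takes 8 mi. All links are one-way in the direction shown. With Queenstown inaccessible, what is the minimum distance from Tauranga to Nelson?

Paths from Tauranga to Nelson avoiding Queenstown:
Tauranga -> Wellington -> Dunedin -> Nelson: 8 + 2 + 4 = 14
Tauranga -> Hamilton -> Wellington -> Dunedin -> Nelson: 5 + 2 + 2 + 4 = 13
Best route has total 13 mi.

13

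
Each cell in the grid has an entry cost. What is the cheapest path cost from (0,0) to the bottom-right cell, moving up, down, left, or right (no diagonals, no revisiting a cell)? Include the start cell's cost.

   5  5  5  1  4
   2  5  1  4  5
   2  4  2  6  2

Best path: [0,0] -> [1,0] -> [1,1] -> [1,2] -> [2,2] -> [2,3] -> [2,4]
Cost: 5 + 2 + 5 + 1 + 2 + 6 + 2 = 23

23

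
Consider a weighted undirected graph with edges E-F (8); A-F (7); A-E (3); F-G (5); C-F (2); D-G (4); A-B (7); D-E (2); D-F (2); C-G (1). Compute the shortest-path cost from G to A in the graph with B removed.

Some routes from G to A avoiding B:
G - F - D - E - A: 5 + 2 + 2 + 3 = 12
G - D - E - A: 4 + 2 + 3 = 9
G - C - F - A: 1 + 2 + 7 = 10
G - F - A: 5 + 7 = 12
G - C - F - D - E - A: 1 + 2 + 2 + 2 + 3 = 10
Best route has total 9.

9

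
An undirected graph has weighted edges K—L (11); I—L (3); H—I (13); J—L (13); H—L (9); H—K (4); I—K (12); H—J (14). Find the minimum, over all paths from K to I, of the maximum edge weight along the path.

9

A few of the K→I routes:
K -> I: max(12) = 12
K -> L -> H -> I: max(11, 9, 13) = 13
K -> L -> I: max(11, 3) = 11
K -> H -> L -> I: max(4, 9, 3) = 9
Smallest bottleneck: 9.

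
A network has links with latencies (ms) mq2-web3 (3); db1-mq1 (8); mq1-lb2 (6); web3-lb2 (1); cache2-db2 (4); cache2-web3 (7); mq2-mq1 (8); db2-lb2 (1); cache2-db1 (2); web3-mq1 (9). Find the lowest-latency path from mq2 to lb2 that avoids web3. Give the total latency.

14

Candidate routes:
mq2→mq1→db1→cache2→db2→lb2: 8 + 8 + 2 + 4 + 1 = 23
mq2→mq1→lb2: 8 + 6 = 14
The minimum is 14 ms.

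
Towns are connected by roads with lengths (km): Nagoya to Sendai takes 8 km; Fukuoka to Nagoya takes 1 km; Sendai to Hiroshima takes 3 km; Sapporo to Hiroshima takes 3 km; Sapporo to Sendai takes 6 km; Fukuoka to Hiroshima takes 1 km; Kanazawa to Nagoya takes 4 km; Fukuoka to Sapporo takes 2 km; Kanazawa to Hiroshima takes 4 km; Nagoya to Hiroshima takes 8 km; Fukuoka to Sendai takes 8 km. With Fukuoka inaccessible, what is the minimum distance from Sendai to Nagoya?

8

Paths from Sendai to Nagoya avoiding Fukuoka:
Sendai → Hiroshima → Kanazawa → Nagoya: 3 + 4 + 4 = 11
Sendai → Nagoya: 8
Sendai → Hiroshima → Nagoya: 3 + 8 = 11
Sendai → Sapporo → Hiroshima → Kanazawa → Nagoya: 6 + 3 + 4 + 4 = 17
Sendai → Sapporo → Hiroshima → Nagoya: 6 + 3 + 8 = 17
Shortest: 8 km.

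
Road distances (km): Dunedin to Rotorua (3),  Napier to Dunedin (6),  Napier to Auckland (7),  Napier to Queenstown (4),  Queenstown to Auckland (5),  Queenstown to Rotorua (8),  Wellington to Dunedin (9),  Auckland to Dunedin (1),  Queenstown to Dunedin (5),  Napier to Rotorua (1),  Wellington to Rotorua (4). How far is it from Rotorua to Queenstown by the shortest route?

Comparing a few candidate routes:
Rotorua - Queenstown: 8
Rotorua - Dunedin - Queenstown: 3 + 5 = 8
Rotorua - Napier - Queenstown: 1 + 4 = 5
Rotorua - Dunedin - Auckland - Queenstown: 3 + 1 + 5 = 9
Shortest: 5 km.

5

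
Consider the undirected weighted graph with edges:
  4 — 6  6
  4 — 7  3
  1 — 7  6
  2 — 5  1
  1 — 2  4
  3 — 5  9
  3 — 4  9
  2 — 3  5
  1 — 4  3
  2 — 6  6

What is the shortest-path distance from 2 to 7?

10

Comparing a few candidate routes:
2-6-4-7: 6 + 6 + 3 = 15
2-1-4-7: 4 + 3 + 3 = 10
2-3-4-7: 5 + 9 + 3 = 17
2-1-7: 4 + 6 = 10
Best route has total 10.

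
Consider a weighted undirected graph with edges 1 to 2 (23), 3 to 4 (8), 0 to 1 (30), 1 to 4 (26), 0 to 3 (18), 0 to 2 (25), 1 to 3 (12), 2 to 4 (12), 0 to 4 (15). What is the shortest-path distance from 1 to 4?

20

Some routes from 1 to 4:
1 - 2 - 4: 23 + 12 = 35
1 - 3 - 0 - 4: 12 + 18 + 15 = 45
1 - 4: 26
1 - 3 - 4: 12 + 8 = 20
Best route has total 20.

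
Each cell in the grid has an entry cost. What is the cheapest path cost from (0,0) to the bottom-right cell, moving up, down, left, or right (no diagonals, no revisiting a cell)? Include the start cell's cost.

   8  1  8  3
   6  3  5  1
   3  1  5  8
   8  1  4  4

Take r0c0 -> r0c1 -> r1c1 -> r2c1 -> r3c1 -> r3c2 -> r3c3 for a total of 8 + 1 + 3 + 1 + 1 + 4 + 4 = 22.

22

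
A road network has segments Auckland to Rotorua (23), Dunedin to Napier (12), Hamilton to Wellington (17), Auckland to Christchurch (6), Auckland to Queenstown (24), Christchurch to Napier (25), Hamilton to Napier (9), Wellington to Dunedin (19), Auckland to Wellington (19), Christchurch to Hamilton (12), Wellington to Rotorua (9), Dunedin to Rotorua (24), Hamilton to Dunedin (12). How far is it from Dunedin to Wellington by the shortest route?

19

Checking several routes:
Dunedin → Rotorua → Wellington: 24 + 9 = 33
Dunedin → Napier → Hamilton → Wellington: 12 + 9 + 17 = 38
Dunedin → Wellington: 19
Dunedin → Hamilton → Wellington: 12 + 17 = 29
The minimum is 19 mi.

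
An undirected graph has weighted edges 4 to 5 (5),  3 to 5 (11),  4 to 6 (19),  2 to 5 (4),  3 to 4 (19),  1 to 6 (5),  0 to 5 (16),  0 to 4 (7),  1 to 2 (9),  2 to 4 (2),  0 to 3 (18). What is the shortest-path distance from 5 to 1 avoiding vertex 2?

29

A few of the 5→1 routes:
5 -> 3 -> 4 -> 6 -> 1: 11 + 19 + 19 + 5 = 54
5 -> 0 -> 4 -> 6 -> 1: 16 + 7 + 19 + 5 = 47
5 -> 4 -> 6 -> 1: 5 + 19 + 5 = 29
Shortest: 29.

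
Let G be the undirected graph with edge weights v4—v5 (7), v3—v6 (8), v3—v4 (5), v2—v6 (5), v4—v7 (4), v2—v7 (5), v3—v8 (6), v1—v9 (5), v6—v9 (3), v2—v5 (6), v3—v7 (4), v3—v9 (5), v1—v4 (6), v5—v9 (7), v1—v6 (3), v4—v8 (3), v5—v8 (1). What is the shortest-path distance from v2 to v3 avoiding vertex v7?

Some routes from v2 to v3 avoiding v7:
v2 - v6 - v9 - v3: 5 + 3 + 5 = 13
v2 - v5 - v8 - v4 - v3: 6 + 1 + 3 + 5 = 15
v2 - v5 - v9 - v3: 6 + 7 + 5 = 18
v2 - v5 - v8 - v3: 6 + 1 + 6 = 13
v2 - v6 - v3: 5 + 8 = 13
v2 - v5 - v4 - v3: 6 + 7 + 5 = 18
The minimum is 13.

13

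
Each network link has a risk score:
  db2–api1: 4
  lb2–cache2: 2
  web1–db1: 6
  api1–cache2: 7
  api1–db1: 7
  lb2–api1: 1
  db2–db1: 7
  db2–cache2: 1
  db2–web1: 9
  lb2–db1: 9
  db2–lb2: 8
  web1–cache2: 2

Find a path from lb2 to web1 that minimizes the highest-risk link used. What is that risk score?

Checking several routes:
lb2 - api1 - db1 - db2 - cache2 - web1: max(1, 7, 7, 1, 2) = 7
lb2 - cache2 - web1: max(2, 2) = 2
lb2 - api1 - db2 - db1 - web1: max(1, 4, 7, 6) = 7
lb2 - api1 - db2 - cache2 - web1: max(1, 4, 1, 2) = 4
lb2 - api1 - cache2 - db2 - db1 - web1: max(1, 7, 1, 7, 6) = 7
lb2 - api1 - cache2 - web1: max(1, 7, 2) = 7
The minimum achievable maximum is 2.

2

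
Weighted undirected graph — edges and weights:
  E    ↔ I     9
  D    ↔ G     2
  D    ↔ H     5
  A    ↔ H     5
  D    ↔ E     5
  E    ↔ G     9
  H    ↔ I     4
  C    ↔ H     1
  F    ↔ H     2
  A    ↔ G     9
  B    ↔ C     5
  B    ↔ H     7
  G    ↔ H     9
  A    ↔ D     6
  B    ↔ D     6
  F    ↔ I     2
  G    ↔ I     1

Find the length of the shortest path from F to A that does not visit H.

11

Comparing a few candidate routes:
F - I - G - A: 2 + 1 + 9 = 12
F - I - G - D - A: 2 + 1 + 2 + 6 = 11
F - I - E - D - A: 2 + 9 + 5 + 6 = 22
The minimum is 11.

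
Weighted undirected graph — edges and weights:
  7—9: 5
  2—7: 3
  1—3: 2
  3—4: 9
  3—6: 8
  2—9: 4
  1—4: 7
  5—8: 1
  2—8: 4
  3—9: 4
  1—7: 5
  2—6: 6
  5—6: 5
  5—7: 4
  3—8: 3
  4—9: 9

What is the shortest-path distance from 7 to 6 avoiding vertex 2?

Checking several routes:
7-1-3-8-5-6: 5 + 2 + 3 + 1 + 5 = 16
7-1-3-6: 5 + 2 + 8 = 15
7-5-6: 4 + 5 = 9
Shortest: 9.

9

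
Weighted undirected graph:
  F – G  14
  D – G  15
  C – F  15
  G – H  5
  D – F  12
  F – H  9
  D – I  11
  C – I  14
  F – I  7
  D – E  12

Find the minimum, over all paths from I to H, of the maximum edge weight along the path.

9

Comparing a few candidate routes:
I→F→H: max(7, 9) = 9
I→D→F→G→H: max(11, 12, 14, 5) = 14
I→F→G→H: max(7, 14, 5) = 14
I→D→F→H: max(11, 12, 9) = 12
Best route has worst link 9.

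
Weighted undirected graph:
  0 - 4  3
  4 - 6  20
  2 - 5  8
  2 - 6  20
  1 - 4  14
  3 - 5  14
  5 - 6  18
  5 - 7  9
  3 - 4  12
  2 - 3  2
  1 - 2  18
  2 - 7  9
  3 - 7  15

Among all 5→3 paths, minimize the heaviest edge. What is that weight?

Comparing a few candidate routes:
5 → 7 → 3: max(9, 15) = 15
5 → 7 → 2 → 3: max(9, 9, 2) = 9
5 → 3: max(14) = 14
5 → 2 → 7 → 3: max(8, 9, 15) = 15
5 → 2 → 3: max(8, 2) = 8
Best route has worst link 8.

8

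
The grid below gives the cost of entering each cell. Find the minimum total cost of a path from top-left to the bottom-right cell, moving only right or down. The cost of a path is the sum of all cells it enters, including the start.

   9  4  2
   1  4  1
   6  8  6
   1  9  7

One optimal route is (0,0) -> (1,0) -> (1,1) -> (1,2) -> (2,2) -> (3,2).
Its cost is 9 + 1 + 4 + 1 + 6 + 7 = 28.

28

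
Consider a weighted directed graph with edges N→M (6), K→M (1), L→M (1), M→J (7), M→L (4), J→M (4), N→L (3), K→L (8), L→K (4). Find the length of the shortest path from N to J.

11

Paths from N to J:
N → L → M → J: 3 + 1 + 7 = 11
N → M → J: 6 + 7 = 13
N → L → K → M → J: 3 + 4 + 1 + 7 = 15
The minimum is 11.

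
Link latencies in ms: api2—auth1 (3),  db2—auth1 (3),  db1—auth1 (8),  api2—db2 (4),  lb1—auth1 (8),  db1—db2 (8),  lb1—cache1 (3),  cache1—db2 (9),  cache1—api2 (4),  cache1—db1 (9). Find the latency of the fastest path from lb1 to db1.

12

Some routes from lb1 to db1:
lb1-cache1-api2-auth1-db1: 3 + 4 + 3 + 8 = 18
lb1-cache1-api2-db2-db1: 3 + 4 + 4 + 8 = 19
lb1-cache1-db2-db1: 3 + 9 + 8 = 20
lb1-auth1-db1: 8 + 8 = 16
lb1-cache1-db1: 3 + 9 = 12
lb1-auth1-db2-db1: 8 + 3 + 8 = 19
Shortest: 12 ms.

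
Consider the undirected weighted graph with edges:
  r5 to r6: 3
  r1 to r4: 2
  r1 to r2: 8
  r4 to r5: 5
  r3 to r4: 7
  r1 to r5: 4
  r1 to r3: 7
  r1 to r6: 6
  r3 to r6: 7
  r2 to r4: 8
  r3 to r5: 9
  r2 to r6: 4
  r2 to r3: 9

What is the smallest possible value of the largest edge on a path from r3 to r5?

Some routes from r3 to r5:
r3→r4→r1→r6→r5: max(7, 2, 6, 3) = 7
r3→r4→r1→r5: max(7, 2, 4) = 7
r3→r4→r5: max(7, 5) = 7
r3→r6→r5: max(7, 3) = 7
r3→r6→r1→r4→r5: max(7, 6, 2, 5) = 7
r3→r6→r1→r5: max(7, 6, 4) = 7
Smallest bottleneck: 7.

7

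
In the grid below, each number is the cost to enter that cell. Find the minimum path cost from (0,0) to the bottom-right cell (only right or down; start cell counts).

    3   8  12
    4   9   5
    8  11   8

29

Cheapest: r0c0 -> r1c0 -> r1c1 -> r1c2 -> r2c2
  3 + 4 + 9 + 5 + 8 = 29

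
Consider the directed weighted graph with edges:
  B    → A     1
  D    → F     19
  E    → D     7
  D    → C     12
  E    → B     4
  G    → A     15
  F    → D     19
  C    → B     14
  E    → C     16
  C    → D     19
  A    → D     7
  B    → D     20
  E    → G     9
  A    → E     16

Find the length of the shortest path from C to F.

38

Routes from C to F:
C-B-A-D-F: 14 + 1 + 7 + 19 = 41
C-B-A-E-D-F: 14 + 1 + 16 + 7 + 19 = 57
C-D-F: 19 + 19 = 38
C-B-D-F: 14 + 20 + 19 = 53
Shortest: 38.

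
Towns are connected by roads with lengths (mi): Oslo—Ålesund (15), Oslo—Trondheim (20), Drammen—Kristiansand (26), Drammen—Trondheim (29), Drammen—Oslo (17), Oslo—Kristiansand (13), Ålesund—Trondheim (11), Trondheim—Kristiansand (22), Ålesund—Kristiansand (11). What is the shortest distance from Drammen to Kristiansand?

A few of the Drammen→Kristiansand routes:
Drammen - Kristiansand: 26
Drammen - Oslo - Kristiansand: 17 + 13 = 30
Drammen - Trondheim - Ålesund - Kristiansand: 29 + 11 + 11 = 51
Drammen - Trondheim - Kristiansand: 29 + 22 = 51
Drammen - Oslo - Ålesund - Kristiansand: 17 + 15 + 11 = 43
Best route has total 26 mi.

26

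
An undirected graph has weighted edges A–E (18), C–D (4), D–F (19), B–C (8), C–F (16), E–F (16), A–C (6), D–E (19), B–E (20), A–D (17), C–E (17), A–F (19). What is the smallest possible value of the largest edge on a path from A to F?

16

Comparing a few candidate routes:
A → D → C → E → F: max(17, 4, 17, 16) = 17
A → D → C → F: max(17, 4, 16) = 17
A → C → F: max(6, 16) = 16
A → C → E → F: max(6, 17, 16) = 17
The minimum achievable maximum is 16.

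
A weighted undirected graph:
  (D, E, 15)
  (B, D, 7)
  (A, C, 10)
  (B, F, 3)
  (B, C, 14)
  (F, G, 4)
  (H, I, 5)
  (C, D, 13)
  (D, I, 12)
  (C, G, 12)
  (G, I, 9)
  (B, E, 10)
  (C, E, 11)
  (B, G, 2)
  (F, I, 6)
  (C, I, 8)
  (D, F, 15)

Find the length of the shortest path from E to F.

Comparing a few candidate routes:
E-B-F: 10 + 3 = 13
E-D-B-F: 15 + 7 + 3 = 25
E-B-G-F: 10 + 2 + 4 = 16
The minimum is 13.

13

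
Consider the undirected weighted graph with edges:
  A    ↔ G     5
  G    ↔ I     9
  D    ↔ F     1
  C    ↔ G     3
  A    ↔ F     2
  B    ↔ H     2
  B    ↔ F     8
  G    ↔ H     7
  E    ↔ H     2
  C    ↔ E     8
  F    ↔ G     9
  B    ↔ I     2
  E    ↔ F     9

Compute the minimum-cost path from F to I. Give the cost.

A few of the F→I routes:
F→E→H→B→I: 9 + 2 + 2 + 2 = 15
F→A→G→H→B→I: 2 + 5 + 7 + 2 + 2 = 18
F→A→G→I: 2 + 5 + 9 = 16
F→G→I: 9 + 9 = 18
F→B→I: 8 + 2 = 10
Shortest: 10.

10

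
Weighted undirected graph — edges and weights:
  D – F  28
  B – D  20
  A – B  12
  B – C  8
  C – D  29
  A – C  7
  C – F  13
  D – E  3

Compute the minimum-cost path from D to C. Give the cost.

28

Paths from D to C:
D -> F -> C: 28 + 13 = 41
D -> B -> C: 20 + 8 = 28
D -> B -> A -> C: 20 + 12 + 7 = 39
D -> C: 29
Best route has total 28.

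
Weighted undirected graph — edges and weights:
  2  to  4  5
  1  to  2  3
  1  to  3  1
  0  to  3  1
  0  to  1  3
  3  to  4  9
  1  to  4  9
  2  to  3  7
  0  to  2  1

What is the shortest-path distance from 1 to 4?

8

Some routes from 1 to 4:
1 -> 3 -> 0 -> 2 -> 4: 1 + 1 + 1 + 5 = 8
1 -> 0 -> 2 -> 4: 3 + 1 + 5 = 9
1 -> 4: 9
1 -> 3 -> 4: 1 + 9 = 10
1 -> 2 -> 4: 3 + 5 = 8
Shortest: 8.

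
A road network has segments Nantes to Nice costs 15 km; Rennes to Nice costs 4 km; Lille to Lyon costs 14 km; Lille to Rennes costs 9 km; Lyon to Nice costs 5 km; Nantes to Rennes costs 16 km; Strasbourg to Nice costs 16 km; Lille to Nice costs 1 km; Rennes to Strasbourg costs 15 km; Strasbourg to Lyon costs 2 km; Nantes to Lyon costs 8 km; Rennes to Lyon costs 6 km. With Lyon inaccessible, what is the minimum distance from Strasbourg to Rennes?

Candidate routes:
Strasbourg -> Nice -> Nantes -> Rennes: 16 + 15 + 16 = 47
Strasbourg -> Rennes: 15
Strasbourg -> Nice -> Lille -> Rennes: 16 + 1 + 9 = 26
Strasbourg -> Nice -> Rennes: 16 + 4 = 20
Shortest: 15 km.

15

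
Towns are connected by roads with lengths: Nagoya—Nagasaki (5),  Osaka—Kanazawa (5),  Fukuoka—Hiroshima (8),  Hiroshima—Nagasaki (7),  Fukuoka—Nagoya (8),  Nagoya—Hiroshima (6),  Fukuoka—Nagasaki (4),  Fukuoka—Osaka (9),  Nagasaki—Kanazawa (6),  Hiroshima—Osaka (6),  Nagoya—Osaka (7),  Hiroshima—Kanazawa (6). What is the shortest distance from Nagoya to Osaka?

7

Some routes from Nagoya to Osaka:
Nagoya -> Hiroshima -> Osaka: 6 + 6 = 12
Nagoya -> Hiroshima -> Kanazawa -> Osaka: 6 + 6 + 5 = 17
Nagoya -> Osaka: 7
Nagoya -> Nagasaki -> Kanazawa -> Osaka: 5 + 6 + 5 = 16
The minimum is 7.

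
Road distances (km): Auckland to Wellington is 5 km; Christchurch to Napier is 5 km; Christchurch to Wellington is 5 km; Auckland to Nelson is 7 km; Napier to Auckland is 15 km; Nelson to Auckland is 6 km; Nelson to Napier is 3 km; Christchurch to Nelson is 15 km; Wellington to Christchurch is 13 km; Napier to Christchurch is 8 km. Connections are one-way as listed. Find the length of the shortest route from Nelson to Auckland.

Routes from Nelson to Auckland:
Nelson -> Napier -> Auckland: 3 + 15 = 18
Nelson -> Auckland: 6
Shortest: 6 km.

6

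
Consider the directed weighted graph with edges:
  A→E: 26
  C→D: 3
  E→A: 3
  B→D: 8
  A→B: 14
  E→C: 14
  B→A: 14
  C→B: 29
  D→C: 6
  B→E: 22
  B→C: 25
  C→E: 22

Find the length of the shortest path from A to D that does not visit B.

43

Candidate routes:
A → E → C → D: 26 + 14 + 3 = 43
Best route has total 43.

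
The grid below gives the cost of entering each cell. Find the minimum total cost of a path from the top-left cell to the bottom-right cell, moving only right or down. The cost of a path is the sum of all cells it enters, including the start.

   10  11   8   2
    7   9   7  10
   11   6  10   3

Cheapest: (0,0) -> (0,1) -> (0,2) -> (0,3) -> (1,3) -> (2,3)
  10 + 11 + 8 + 2 + 10 + 3 = 44

44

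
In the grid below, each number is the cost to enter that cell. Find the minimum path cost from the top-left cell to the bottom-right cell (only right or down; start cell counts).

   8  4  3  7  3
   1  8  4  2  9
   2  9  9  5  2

28

One optimal route is r0c0 r0c1 r0c2 r1c2 r1c3 r2c3 r2c4.
Its cost is 8 + 4 + 3 + 4 + 2 + 5 + 2 = 28.
(Top row then right column would cost 36.)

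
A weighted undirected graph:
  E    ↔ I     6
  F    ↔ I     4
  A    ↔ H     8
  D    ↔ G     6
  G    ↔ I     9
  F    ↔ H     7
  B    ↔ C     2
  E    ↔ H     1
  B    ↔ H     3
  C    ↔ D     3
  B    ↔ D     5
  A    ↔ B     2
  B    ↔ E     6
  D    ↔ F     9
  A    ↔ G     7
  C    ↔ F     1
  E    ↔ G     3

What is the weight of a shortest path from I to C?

5

Comparing a few candidate routes:
I -> E -> B -> C: 6 + 6 + 2 = 14
I -> E -> H -> F -> C: 6 + 1 + 7 + 1 = 15
I -> F -> C: 4 + 1 = 5
I -> E -> H -> B -> C: 6 + 1 + 3 + 2 = 12
Shortest: 5.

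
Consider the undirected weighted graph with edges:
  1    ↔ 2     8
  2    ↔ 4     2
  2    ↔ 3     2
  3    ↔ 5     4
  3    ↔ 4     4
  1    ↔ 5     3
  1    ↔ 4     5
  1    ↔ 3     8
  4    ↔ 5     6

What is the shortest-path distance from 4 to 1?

Some routes from 4 to 1:
4 -> 3 -> 1: 4 + 8 = 12
4 -> 1: 5
4 -> 2 -> 1: 2 + 8 = 10
4 -> 3 -> 5 -> 1: 4 + 4 + 3 = 11
4 -> 5 -> 1: 6 + 3 = 9
4 -> 2 -> 3 -> 5 -> 1: 2 + 2 + 4 + 3 = 11
The minimum is 5.

5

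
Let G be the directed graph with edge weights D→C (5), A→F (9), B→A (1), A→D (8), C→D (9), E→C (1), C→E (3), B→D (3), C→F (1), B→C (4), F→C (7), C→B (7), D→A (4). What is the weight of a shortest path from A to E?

Paths from A to E:
A-D-C-E: 8 + 5 + 3 = 16
A-F-C-E: 9 + 7 + 3 = 19
Best route has total 16.

16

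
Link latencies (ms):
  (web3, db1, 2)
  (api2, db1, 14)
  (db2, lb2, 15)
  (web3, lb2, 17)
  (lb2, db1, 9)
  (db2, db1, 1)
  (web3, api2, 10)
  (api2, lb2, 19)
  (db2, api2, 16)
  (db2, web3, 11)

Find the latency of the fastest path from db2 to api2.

13

Some routes from db2 to api2:
db2 -> api2: 16
db2 -> web3 -> db1 -> api2: 11 + 2 + 14 = 27
db2 -> db1 -> web3 -> api2: 1 + 2 + 10 = 13
db2 -> web3 -> api2: 11 + 10 = 21
db2 -> db1 -> api2: 1 + 14 = 15
Shortest: 13 ms.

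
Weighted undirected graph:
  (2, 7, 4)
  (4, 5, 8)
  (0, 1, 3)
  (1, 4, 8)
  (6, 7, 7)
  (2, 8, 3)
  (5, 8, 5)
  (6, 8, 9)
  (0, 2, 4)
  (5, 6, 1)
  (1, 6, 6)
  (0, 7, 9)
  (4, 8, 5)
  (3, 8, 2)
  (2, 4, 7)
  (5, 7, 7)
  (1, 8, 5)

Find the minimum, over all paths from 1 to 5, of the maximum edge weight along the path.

A few of the 1→5 routes:
1 → 8 → 5: max(5, 5) = 5
1 → 0 → 2 → 8 → 5: max(3, 4, 3, 5) = 5
1 → 6 → 5: max(6, 1) = 6
Smallest bottleneck: 5.

5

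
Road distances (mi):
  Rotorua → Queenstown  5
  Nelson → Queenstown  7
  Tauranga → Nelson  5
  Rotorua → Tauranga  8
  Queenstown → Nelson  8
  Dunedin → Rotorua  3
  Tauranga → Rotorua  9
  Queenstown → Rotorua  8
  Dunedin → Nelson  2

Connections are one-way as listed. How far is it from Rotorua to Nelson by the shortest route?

13

Routes from Rotorua to Nelson:
Rotorua → Tauranga → Nelson: 8 + 5 = 13
Rotorua → Queenstown → Nelson: 5 + 8 = 13
Shortest: 13 mi.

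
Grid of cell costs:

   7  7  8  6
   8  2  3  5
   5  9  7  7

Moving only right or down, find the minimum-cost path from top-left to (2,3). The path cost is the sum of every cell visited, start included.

One optimal route is [0,0] -> [0,1] -> [1,1] -> [1,2] -> [1,3] -> [2,3].
Its cost is 7 + 7 + 2 + 3 + 5 + 7 = 31.
(Top row then right column would cost 40.)

31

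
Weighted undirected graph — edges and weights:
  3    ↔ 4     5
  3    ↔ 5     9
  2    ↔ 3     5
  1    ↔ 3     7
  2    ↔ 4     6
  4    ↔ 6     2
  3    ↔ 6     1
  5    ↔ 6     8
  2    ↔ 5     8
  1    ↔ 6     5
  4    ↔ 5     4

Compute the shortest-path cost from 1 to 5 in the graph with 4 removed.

13

Paths from 1 to 5 avoiding 4:
1→6→3→5: 5 + 1 + 9 = 15
1→6→3→2→5: 5 + 1 + 5 + 8 = 19
1→3→6→5: 7 + 1 + 8 = 16
1→3→5: 7 + 9 = 16
1→3→2→5: 7 + 5 + 8 = 20
1→6→5: 5 + 8 = 13
The minimum is 13.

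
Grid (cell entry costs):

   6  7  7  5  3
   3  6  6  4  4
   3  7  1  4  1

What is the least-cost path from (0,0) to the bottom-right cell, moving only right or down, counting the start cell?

25

One optimal route is (0,0) (1,0) (2,0) (2,1) (2,2) (2,3) (2,4).
Its cost is 6 + 3 + 3 + 7 + 1 + 4 + 1 = 25.
For comparison, the top-then-right route costs 33.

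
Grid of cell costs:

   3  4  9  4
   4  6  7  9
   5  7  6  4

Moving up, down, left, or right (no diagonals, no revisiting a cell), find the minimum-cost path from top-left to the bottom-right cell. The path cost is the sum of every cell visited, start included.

29

One optimal route is (0,0) → (1,0) → (2,0) → (2,1) → (2,2) → (2,3).
Its cost is 3 + 4 + 5 + 7 + 6 + 4 = 29.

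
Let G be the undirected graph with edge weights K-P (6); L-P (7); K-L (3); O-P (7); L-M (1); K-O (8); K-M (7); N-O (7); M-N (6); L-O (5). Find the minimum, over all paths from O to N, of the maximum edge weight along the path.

A few of the O→N routes:
O -> N: max(7) = 7
O -> L -> K -> M -> N: max(5, 3, 7, 6) = 7
O -> L -> P -> K -> M -> N: max(5, 7, 6, 7, 6) = 7
O -> P -> L -> M -> N: max(7, 7, 1, 6) = 7
O -> L -> M -> N: max(5, 1, 6) = 6
The minimum achievable maximum is 6.

6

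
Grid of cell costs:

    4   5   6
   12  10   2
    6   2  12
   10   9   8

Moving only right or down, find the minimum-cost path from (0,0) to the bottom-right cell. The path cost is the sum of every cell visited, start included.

Take [0,0] -> [0,1] -> [0,2] -> [1,2] -> [2,2] -> [3,2] for a total of 4 + 5 + 6 + 2 + 12 + 8 = 37.

37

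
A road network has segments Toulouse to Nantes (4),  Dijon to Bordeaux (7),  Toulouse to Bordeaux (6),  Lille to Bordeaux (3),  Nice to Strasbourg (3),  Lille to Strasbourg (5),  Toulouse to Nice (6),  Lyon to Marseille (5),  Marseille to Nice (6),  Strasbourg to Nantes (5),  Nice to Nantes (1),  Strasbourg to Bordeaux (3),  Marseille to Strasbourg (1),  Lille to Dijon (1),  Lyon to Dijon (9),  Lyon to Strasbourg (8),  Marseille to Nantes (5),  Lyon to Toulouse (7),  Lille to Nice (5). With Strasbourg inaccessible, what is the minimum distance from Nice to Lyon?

11

Comparing a few candidate routes:
Nice -> Marseille -> Lyon: 6 + 5 = 11
Nice -> Nantes -> Toulouse -> Lyon: 1 + 4 + 7 = 12
Nice -> Nantes -> Marseille -> Lyon: 1 + 5 + 5 = 11
Shortest: 11 mi.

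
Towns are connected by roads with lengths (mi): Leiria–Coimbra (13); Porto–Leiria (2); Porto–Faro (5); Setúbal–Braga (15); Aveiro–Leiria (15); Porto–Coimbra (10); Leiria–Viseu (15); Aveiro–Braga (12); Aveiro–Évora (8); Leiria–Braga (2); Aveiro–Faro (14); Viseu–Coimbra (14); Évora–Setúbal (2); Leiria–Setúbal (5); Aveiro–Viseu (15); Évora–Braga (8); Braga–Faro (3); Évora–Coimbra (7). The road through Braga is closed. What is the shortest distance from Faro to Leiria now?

Checking several routes:
Faro → Porto → Leiria: 5 + 2 = 7
Faro → Aveiro → Leiria: 14 + 15 = 29
Faro → Porto → Coimbra → Leiria: 5 + 10 + 13 = 28
Shortest: 7 mi.

7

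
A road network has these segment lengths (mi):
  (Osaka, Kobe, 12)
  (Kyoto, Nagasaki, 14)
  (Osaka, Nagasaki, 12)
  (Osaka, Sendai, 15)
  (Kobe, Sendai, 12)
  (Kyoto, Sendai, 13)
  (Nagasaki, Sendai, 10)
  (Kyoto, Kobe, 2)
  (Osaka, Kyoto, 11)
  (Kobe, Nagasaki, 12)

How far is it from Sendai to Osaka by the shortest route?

15

A few of the Sendai→Osaka routes:
Sendai-Osaka: 15
Sendai-Kobe-Kyoto-Osaka: 12 + 2 + 11 = 25
Sendai-Kyoto-Osaka: 13 + 11 = 24
Sendai-Kobe-Osaka: 12 + 12 = 24
Sendai-Nagasaki-Osaka: 10 + 12 = 22
Shortest: 15 mi.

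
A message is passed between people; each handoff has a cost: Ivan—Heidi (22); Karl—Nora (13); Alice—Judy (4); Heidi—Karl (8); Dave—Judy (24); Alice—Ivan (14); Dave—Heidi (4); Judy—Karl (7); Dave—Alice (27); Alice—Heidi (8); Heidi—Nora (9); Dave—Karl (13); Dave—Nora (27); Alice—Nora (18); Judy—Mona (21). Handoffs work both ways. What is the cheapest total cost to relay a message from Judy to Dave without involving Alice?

Checking several routes:
Judy → Karl → Dave: 7 + 13 = 20
Judy → Dave: 24
Judy → Karl → Heidi → Dave: 7 + 8 + 4 = 19
Best route has total 19.

19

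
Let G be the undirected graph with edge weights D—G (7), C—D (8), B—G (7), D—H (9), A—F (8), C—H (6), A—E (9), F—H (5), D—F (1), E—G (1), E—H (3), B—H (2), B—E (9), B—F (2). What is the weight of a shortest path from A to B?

Comparing a few candidate routes:
A -> F -> H -> B: 8 + 5 + 2 = 15
A -> E -> B: 9 + 9 = 18
A -> F -> B: 8 + 2 = 10
A -> E -> H -> B: 9 + 3 + 2 = 14
A -> E -> G -> B: 9 + 1 + 7 = 17
Shortest: 10.

10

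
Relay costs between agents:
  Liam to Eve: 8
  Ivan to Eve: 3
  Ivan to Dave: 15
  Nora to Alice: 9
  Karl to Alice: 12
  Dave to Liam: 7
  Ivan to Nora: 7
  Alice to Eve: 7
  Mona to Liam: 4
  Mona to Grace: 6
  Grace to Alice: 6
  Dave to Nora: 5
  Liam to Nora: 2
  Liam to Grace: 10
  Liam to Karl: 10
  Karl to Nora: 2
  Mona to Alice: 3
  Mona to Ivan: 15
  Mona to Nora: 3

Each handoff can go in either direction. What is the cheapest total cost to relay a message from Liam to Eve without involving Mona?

Comparing a few candidate routes:
Liam-Dave-Nora-Ivan-Eve: 7 + 5 + 7 + 3 = 22
Liam-Karl-Nora-Ivan-Eve: 10 + 2 + 7 + 3 = 22
Liam-Nora-Ivan-Eve: 2 + 7 + 3 = 12
Liam-Eve: 8
Liam-Nora-Alice-Eve: 2 + 9 + 7 = 18
Liam-Grace-Alice-Eve: 10 + 6 + 7 = 23
Shortest: 8.

8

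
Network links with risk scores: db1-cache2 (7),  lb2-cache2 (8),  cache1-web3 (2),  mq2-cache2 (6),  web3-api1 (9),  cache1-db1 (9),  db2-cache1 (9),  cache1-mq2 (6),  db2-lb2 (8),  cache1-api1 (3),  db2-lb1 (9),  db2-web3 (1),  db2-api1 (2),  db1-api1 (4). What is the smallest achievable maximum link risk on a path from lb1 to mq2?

Some routes from lb1 to mq2:
lb1 - db2 - web3 - api1 - db1 - cache1 - mq2: max(9, 1, 9, 4, 9, 6) = 9
lb1 - db2 - cache1 - web3 - api1 - db1 - cache2 - mq2: max(9, 9, 2, 9, 4, 7, 6) = 9
lb1 - db2 - cache1 - api1 - db1 - cache2 - mq2: max(9, 9, 3, 4, 7, 6) = 9
lb1 - db2 - cache1 - db1 - cache2 - mq2: max(9, 9, 9, 7, 6) = 9
lb1 - db2 - cache1 - mq2: max(9, 9, 6) = 9
Best route has worst link 9.

9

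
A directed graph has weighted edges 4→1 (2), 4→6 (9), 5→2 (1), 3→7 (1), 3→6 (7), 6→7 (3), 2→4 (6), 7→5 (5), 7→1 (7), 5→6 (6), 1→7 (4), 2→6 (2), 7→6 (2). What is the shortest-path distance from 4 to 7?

Routes from 4 to 7:
4→6→7: 9 + 3 = 12
4→1→7: 2 + 4 = 6
The minimum is 6.

6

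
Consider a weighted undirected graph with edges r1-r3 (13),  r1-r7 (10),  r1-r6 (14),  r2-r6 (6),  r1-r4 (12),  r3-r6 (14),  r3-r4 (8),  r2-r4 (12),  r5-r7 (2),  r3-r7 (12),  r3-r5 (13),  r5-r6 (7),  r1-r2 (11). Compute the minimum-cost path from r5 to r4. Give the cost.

Some routes from r5 to r4:
r5 -> r7 -> r1 -> r3 -> r4: 2 + 10 + 13 + 8 = 33
r5 -> r6 -> r2 -> r4: 7 + 6 + 12 = 25
r5 -> r3 -> r4: 13 + 8 = 21
r5 -> r7 -> r3 -> r4: 2 + 12 + 8 = 22
r5 -> r6 -> r3 -> r4: 7 + 14 + 8 = 29
r5 -> r7 -> r1 -> r4: 2 + 10 + 12 = 24
Shortest: 21.

21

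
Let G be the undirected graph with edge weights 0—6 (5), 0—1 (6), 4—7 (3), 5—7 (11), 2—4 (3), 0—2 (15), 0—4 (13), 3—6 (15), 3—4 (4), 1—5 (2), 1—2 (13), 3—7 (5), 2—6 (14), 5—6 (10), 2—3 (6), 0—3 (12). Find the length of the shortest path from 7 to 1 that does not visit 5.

Checking several routes:
7 -> 3 -> 2 -> 1: 5 + 6 + 13 = 24
7 -> 4 -> 2 -> 1: 3 + 3 + 13 = 19
7 -> 4 -> 0 -> 1: 3 + 13 + 6 = 22
7 -> 3 -> 0 -> 1: 5 + 12 + 6 = 23
7 -> 4 -> 3 -> 0 -> 1: 3 + 4 + 12 + 6 = 25
Shortest: 19.

19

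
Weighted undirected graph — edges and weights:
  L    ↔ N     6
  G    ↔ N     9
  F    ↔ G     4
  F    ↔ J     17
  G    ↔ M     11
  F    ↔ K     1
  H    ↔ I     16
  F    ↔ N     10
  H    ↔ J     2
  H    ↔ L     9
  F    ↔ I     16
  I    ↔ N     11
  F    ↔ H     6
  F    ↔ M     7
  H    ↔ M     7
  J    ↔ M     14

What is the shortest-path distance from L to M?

16

Comparing a few candidate routes:
L → H → F → M: 9 + 6 + 7 = 22
L → N → F → M: 6 + 10 + 7 = 23
L → H → J → M: 9 + 2 + 14 = 25
L → H → M: 9 + 7 = 16
Best route has total 16.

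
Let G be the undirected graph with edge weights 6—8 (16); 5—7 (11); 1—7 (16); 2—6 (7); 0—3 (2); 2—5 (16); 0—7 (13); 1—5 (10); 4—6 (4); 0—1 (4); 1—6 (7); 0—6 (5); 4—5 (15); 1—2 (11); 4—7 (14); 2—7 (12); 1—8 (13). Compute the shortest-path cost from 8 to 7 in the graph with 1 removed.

Checking several routes:
8 -> 6 -> 4 -> 5 -> 2 -> 7: 16 + 4 + 15 + 16 + 12 = 63
8 -> 6 -> 2 -> 5 -> 7: 16 + 7 + 16 + 11 = 50
8 -> 6 -> 4 -> 7: 16 + 4 + 14 = 34
8 -> 6 -> 0 -> 7: 16 + 5 + 13 = 34
8 -> 6 -> 2 -> 7: 16 + 7 + 12 = 35
8 -> 6 -> 4 -> 5 -> 7: 16 + 4 + 15 + 11 = 46
Best route has total 34.

34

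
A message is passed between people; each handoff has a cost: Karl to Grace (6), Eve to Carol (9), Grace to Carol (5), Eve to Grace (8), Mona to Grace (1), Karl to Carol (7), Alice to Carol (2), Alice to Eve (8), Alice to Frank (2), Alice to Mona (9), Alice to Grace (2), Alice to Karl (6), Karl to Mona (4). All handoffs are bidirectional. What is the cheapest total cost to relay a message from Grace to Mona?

1

Checking several routes:
Grace -> Alice -> Mona: 2 + 9 = 11
Grace -> Alice -> Karl -> Mona: 2 + 6 + 4 = 12
Grace -> Mona: 1
Grace -> Alice -> Carol -> Karl -> Mona: 2 + 2 + 7 + 4 = 15
Grace -> Karl -> Mona: 6 + 4 = 10
Best route has total 1.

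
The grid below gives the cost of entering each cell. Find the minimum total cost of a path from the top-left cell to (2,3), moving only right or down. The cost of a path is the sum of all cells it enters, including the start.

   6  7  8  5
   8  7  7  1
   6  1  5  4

Take (0,0)→(0,1)→(1,1)→(2,1)→(2,2)→(2,3) for a total of 6 + 7 + 7 + 1 + 5 + 4 = 30.
(Top row then right column would cost 31.)

30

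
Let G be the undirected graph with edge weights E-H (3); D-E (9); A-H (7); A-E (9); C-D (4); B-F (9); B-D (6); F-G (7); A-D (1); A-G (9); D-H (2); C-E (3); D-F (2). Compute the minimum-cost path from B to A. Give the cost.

A few of the B→A routes:
B -> D -> H -> A: 6 + 2 + 7 = 15
B -> D -> A: 6 + 1 = 7
B -> F -> D -> A: 9 + 2 + 1 = 12
B -> F -> D -> H -> A: 9 + 2 + 2 + 7 = 20
Best route has total 7.

7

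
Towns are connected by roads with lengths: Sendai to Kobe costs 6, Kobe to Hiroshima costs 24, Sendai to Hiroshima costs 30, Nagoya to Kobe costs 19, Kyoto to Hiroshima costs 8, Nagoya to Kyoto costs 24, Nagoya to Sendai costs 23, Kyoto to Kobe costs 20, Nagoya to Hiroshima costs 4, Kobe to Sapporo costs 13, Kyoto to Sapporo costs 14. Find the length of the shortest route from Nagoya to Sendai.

Some routes from Nagoya to Sendai:
Nagoya - Sendai: 23
Nagoya - Kobe - Sendai: 19 + 6 = 25
Nagoya - Hiroshima - Kobe - Sendai: 4 + 24 + 6 = 34
Best route has total 23.

23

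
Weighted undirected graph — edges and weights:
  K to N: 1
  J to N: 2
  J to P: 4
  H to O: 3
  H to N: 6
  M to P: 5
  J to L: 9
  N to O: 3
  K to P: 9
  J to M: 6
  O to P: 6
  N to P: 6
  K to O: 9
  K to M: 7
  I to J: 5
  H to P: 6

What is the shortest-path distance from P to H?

Comparing a few candidate routes:
P -> N -> H: 6 + 6 = 12
P -> H: 6
P -> J -> N -> O -> H: 4 + 2 + 3 + 3 = 12
P -> N -> O -> H: 6 + 3 + 3 = 12
P -> J -> N -> H: 4 + 2 + 6 = 12
P -> O -> H: 6 + 3 = 9
The minimum is 6.

6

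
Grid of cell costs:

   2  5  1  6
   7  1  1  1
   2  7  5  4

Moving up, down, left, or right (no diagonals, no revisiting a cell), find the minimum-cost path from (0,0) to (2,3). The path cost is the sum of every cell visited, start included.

14

Cheapest: r0c0 -> r0c1 -> r0c2 -> r1c2 -> r1c3 -> r2c3
  2 + 5 + 1 + 1 + 1 + 4 = 14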